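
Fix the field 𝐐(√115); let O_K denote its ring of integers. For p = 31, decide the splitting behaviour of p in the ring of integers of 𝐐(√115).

p is inert

d = 115 ≡ 3 (mod 4), so O_K = ℤ[√115] and disc(K) = 4d = 460.
Since gcd(31, 460) = 1 the prime 31 does not ramify.
Compute (115/31) via Euler: 22^((31-1)/2) mod 31 = 30, so (115/31) = -1.
d is a non-residue mod p, hence 31 remains inert in O_K.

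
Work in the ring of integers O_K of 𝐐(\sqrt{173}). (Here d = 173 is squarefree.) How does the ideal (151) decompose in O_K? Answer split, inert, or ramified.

d = 173 ≡ 1 (mod 4), so O_K = ℤ[(1+√173)/2] and disc(K) = d = 173.
Since gcd(151, 173) = 1 the prime 151 does not ramify.
Euler's criterion: 173^75 mod 151 = 1. Thus (173|151) = 1.
Legendre symbol 1 ⇒ 151 is split.

split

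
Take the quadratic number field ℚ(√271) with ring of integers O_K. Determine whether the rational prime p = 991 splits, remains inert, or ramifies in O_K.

inert

271 mod 4 = 3, hence disc K = 4·271 = 1084 and O_K = ℤ[√271].
991 ∤ 1084, so 991 is unramified.
Legendre symbol by Euler's criterion: (271/991) ≡ 271^495 ≡ 990 (mod 991), i.e. (271/991) = -1.
Legendre symbol -1 ⇒ 991 is inert.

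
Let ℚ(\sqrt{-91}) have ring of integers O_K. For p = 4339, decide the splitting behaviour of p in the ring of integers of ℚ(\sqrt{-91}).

4339 remains inert

-91 mod 4 = 1, hence disc K = -91 and O_K = ℤ[(1+√-91)/2].
Since gcd(4339, -91) = 1 the prime 4339 does not ramify.
Euler's criterion: (-91)^2169 mod 4339 = 4338. Thus (-91|4339) = -1.
Legendre symbol -1 ⇒ 4339 is inert.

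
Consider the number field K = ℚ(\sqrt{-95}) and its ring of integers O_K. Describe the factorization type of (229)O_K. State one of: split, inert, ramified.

splits completely

-95 mod 4 = 1, hence disc K = -95 and O_K = ℤ[(1+√-95)/2].
Since gcd(229, -95) = 1 the prime 229 does not ramify.
Compute (-95/229) via Euler: 134^((229-1)/2) mod 229 = 1, so (-95/229) = 1.
Legendre symbol 1 ⇒ 229 is split.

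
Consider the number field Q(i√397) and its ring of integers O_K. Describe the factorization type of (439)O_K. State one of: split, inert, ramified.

remains prime (inert)

d = -397 ≡ 3 (mod 4), so O_K = ℤ[√-397] and disc(K) = 4d = -1588.
disc(K) = -1588 is not divisible by 439; 439 is unramified.
(-397/439) = 42^219 mod 439 = 438, giving Legendre symbol -1.
d is a non-residue mod p, hence 439 remains inert in O_K.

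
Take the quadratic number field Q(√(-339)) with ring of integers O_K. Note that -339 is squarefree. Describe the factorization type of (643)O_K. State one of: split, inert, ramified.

p is inert

Since -339 ≡ 1 mod 4, the ring of integers is ℤ[(1+√-339)/2] with discriminant -339.
Since gcd(643, -339) = 1 the prime 643 does not ramify.
(-339/643) = 304^321 mod 643 = 642, giving Legendre symbol -1.
Legendre symbol -1 ⇒ 643 is inert.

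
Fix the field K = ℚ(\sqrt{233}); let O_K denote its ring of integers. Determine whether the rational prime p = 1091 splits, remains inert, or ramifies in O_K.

splits completely

233 mod 4 = 1, hence disc K = 233 and O_K = ℤ[(1+√233)/2].
disc(K) = 233 is not divisible by 1091; 1091 is unramified.
Euler's criterion: 233^545 mod 1091 = 1. Thus (233|1091) = 1.
Legendre symbol 1 ⇒ 1091 is split.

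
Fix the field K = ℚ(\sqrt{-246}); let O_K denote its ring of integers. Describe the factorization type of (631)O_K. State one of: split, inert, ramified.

631 splits in O_K

d = -246 ≡ 2 (mod 4), so O_K = ℤ[√-246] and disc(K) = 4d = -984.
631 ∤ -984, so 631 is unramified.
(-246/631) = 385^315 mod 631 = 1, giving Legendre symbol 1.
Legendre symbol 1 ⇒ 631 is split.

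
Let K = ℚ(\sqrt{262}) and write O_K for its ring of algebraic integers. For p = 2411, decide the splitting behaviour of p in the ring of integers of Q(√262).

p splits

Since 262 ≢ 1 mod 4, the ring of integers is ℤ[√262] with discriminant 4·262 = 1048.
Since gcd(2411, 1048) = 1 the prime 2411 does not ramify.
(262/2411) = 262^1205 mod 2411 = 1, giving Legendre symbol 1.
d is a quadratic residue mod p, hence 2411 splits in O_K.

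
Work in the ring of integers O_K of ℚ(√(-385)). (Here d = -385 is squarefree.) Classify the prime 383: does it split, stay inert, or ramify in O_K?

383 remains inert

Since -385 ≢ 1 mod 4, the ring of integers is ℤ[√-385] with discriminant 4·(-385) = -1540.
disc(K) = -1540 is not divisible by 383; 383 is unramified.
Euler's criterion: (-385)^191 mod 383 = 382. Thus (-385|383) = -1.
Legendre symbol -1 ⇒ 383 is inert.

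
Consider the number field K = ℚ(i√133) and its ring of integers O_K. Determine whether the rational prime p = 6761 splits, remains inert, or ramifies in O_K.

6761 remains inert

d = -133 ≡ 3 (mod 4), so O_K = ℤ[√-133] and disc(K) = 4d = -532.
Since gcd(6761, -532) = 1 the prime 6761 does not ramify.
(-133/6761) = 6628^3380 mod 6761 = 6760, giving Legendre symbol -1.
d is a non-residue mod p, hence 6761 remains inert in O_K.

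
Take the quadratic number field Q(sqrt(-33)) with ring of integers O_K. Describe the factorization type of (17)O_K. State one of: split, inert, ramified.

split — (17) = 𝔭₁𝔭₂ with 𝔭₁ ≠ 𝔭₂

d = -33 ≡ 3 (mod 4), so O_K = ℤ[√-33] and disc(K) = 4d = -132.
17 ∤ -132, so 17 is unramified.
(-33/17) = 1^8 mod 17 = 1, giving Legendre symbol 1.
Legendre symbol 1 ⇒ 17 is split.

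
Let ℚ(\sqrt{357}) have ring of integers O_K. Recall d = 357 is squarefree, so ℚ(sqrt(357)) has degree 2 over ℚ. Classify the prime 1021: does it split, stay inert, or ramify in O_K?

1021 remains inert

d = 357 ≡ 1 (mod 4), so O_K = ℤ[(1+√357)/2] and disc(K) = d = 357.
1021 ∤ 357, so 1021 is unramified.
Euler's criterion: 357^510 mod 1021 = 1020. Thus (357|1021) = -1.
(357/1021) = -1, so 1021 is inert.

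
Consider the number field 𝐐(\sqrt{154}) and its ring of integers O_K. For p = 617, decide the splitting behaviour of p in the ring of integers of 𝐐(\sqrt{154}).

split

154 mod 4 = 2, hence disc K = 4·154 = 616 and O_K = ℤ[√154].
Since gcd(617, 616) = 1 the prime 617 does not ramify.
(154/617) = 154^308 mod 617 = 1, giving Legendre symbol 1.
Legendre symbol 1 ⇒ 617 is split.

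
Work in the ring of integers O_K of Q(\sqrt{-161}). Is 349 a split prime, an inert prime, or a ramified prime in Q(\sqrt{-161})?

d = -161 ≡ 3 (mod 4), so O_K = ℤ[√-161] and disc(K) = 4d = -644.
349 ∤ -644, so 349 is unramified.
Legendre symbol by Euler's criterion: (-161/349) ≡ (-161)^174 ≡ 348 (mod 349), i.e. (-161/349) = -1.
(-161/349) = -1, so 349 is inert.

p is inert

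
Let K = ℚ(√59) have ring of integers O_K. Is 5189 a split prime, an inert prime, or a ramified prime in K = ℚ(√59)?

p is inert

Since 59 ≢ 1 mod 4, the ring of integers is ℤ[√59] with discriminant 4·59 = 236.
5189 ∤ 236, so 5189 is unramified.
Euler's criterion: 59^2594 mod 5189 = 5188. Thus (59|5189) = -1.
Legendre symbol -1 ⇒ 5189 is inert.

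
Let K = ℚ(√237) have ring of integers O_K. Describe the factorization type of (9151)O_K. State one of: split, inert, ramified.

237 mod 4 = 1, hence disc K = 237 and O_K = ℤ[(1+√237)/2].
9151 ∤ 237, so 9151 is unramified.
Compute (237/9151) via Euler: 237^((9151-1)/2) mod 9151 = 9150, so (237/9151) = -1.
(237/9151) = -1, so 9151 is inert.

p is inert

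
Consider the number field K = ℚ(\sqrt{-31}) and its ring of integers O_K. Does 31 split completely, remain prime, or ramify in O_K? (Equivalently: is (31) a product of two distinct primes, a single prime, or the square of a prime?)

ramifies in O_K

-31 mod 4 = 1, hence disc K = -31 and O_K = ℤ[(1+√-31)/2].
31 divides disc(K) = -31, so 31 ramifies.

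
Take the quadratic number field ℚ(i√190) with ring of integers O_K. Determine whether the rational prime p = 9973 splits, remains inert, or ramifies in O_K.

splits completely

Since -190 ≢ 1 mod 4, the ring of integers is ℤ[√-190] with discriminant 4·(-190) = -760.
9973 ∤ -760, so 9973 is unramified.
Legendre symbol by Euler's criterion: (-190/9973) ≡ (-190)^4986 ≡ 1 (mod 9973), i.e. (-190/9973) = 1.
d is a quadratic residue mod p, hence 9973 splits in O_K.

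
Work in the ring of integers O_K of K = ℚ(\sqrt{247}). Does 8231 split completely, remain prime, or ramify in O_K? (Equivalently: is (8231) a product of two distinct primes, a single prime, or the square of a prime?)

247 mod 4 = 3, hence disc K = 4·247 = 988 and O_K = ℤ[√247].
8231 ∤ 988, so 8231 is unramified.
Euler's criterion: 247^4115 mod 8231 = 1. Thus (247|8231) = 1.
d is a quadratic residue mod p, hence 8231 splits in O_K.

p splits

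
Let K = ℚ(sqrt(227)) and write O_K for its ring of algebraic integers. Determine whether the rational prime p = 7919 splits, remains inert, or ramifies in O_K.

split — (7919) = 𝔭₁𝔭₂ with 𝔭₁ ≠ 𝔭₂

d = 227 ≡ 3 (mod 4), so O_K = ℤ[√227] and disc(K) = 4d = 908.
Since gcd(7919, 908) = 1 the prime 7919 does not ramify.
Compute (227/7919) via Euler: 227^((7919-1)/2) mod 7919 = 1, so (227/7919) = 1.
d is a quadratic residue mod p, hence 7919 splits in O_K.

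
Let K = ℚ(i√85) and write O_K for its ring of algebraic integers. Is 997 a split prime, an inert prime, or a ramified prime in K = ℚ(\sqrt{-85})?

d = -85 ≡ 3 (mod 4), so O_K = ℤ[√-85] and disc(K) = 4d = -340.
disc(K) = -340 is not divisible by 997; 997 is unramified.
Euler's criterion: (-85)^498 mod 997 = 1. Thus (-85|997) = 1.
Legendre symbol 1 ⇒ 997 is split.

split — (997) = 𝔭₁𝔭₂ with 𝔭₁ ≠ 𝔭₂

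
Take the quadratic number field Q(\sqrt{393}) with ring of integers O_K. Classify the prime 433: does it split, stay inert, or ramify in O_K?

d = 393 ≡ 1 (mod 4), so O_K = ℤ[(1+√393)/2] and disc(K) = d = 393.
433 ∤ 393, so 433 is unramified.
(393/433) = 393^216 mod 433 = 432, giving Legendre symbol -1.
Legendre symbol -1 ⇒ 433 is inert.

inert — (433) stays prime in O_K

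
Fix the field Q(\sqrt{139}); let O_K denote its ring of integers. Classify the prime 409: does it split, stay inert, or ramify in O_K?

Since 139 ≢ 1 mod 4, the ring of integers is ℤ[√139] with discriminant 4·139 = 556.
409 ∤ 556, so 409 is unramified.
(139/409) = 139^204 mod 409 = 1, giving Legendre symbol 1.
d is a quadratic residue mod p, hence 409 splits in O_K.

409 splits in O_K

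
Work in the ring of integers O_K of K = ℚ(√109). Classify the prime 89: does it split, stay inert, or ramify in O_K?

109 mod 4 = 1, hence disc K = 109 and O_K = ℤ[(1+√109)/2].
89 ∤ 109, so 89 is unramified.
Euler's criterion: 109^44 mod 89 = 1. Thus (109|89) = 1.
Legendre symbol 1 ⇒ 89 is split.

split — (89) = 𝔭₁𝔭₂ with 𝔭₁ ≠ 𝔭₂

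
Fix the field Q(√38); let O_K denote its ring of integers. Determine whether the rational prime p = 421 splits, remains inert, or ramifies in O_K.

p splits

38 mod 4 = 2, hence disc K = 4·38 = 152 and O_K = ℤ[√38].
Since gcd(421, 152) = 1 the prime 421 does not ramify.
(38/421) = 38^210 mod 421 = 1, giving Legendre symbol 1.
d is a quadratic residue mod p, hence 421 splits in O_K.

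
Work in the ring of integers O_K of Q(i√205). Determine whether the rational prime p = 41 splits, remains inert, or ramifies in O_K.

41 is ramified

d = -205 ≡ 3 (mod 4), so O_K = ℤ[√-205] and disc(K) = 4d = -820.
Ramification test: 41 | -820. The prime 41 ramifies in K.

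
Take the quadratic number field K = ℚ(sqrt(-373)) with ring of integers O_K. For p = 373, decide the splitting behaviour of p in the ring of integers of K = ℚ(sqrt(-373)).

d = -373 ≡ 3 (mod 4), so O_K = ℤ[√-373] and disc(K) = 4d = -1492.
disc(K) = -1492 = 373·(-4), so p = 373 is ramified.

ramified — (373) = 𝔭²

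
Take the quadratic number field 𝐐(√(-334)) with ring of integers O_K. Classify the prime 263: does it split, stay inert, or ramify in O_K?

-334 mod 4 = 2, hence disc K = 4·(-334) = -1336 and O_K = ℤ[√-334].
disc(K) = -1336 is not divisible by 263; 263 is unramified.
Legendre symbol by Euler's criterion: (-334/263) ≡ (-334)^131 ≡ 1 (mod 263), i.e. (-334/263) = 1.
Legendre symbol 1 ⇒ 263 is split.

splits completely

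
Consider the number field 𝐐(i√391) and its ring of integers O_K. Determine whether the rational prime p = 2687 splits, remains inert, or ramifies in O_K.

inert

Since -391 ≡ 1 mod 4, the ring of integers is ℤ[(1+√-391)/2] with discriminant -391.
disc(K) = -391 is not divisible by 2687; 2687 is unramified.
Compute (-391/2687) via Euler: 2296^((2687-1)/2) mod 2687 = 2686, so (-391/2687) = -1.
Legendre symbol -1 ⇒ 2687 is inert.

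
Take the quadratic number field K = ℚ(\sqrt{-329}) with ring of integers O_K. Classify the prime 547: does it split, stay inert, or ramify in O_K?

split — (547) = 𝔭₁𝔭₂ with 𝔭₁ ≠ 𝔭₂

Since -329 ≢ 1 mod 4, the ring of integers is ℤ[√-329] with discriminant 4·(-329) = -1316.
Since gcd(547, -1316) = 1 the prime 547 does not ramify.
Compute (-329/547) via Euler: 218^((547-1)/2) mod 547 = 1, so (-329/547) = 1.
d is a quadratic residue mod p, hence 547 splits in O_K.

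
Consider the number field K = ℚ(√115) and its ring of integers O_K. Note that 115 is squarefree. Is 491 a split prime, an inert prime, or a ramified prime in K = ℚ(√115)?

p is inert

115 mod 4 = 3, hence disc K = 4·115 = 460 and O_K = ℤ[√115].
491 ∤ 460, so 491 is unramified.
Compute (115/491) via Euler: 115^((491-1)/2) mod 491 = 490, so (115/491) = -1.
d is a non-residue mod p, hence 491 remains inert in O_K.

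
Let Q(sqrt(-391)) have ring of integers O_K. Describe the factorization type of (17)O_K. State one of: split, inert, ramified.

ramified — (17) = 𝔭²

Since -391 ≡ 1 mod 4, the ring of integers is ℤ[(1+√-391)/2] with discriminant -391.
Ramification test: 17 | -391. The prime 17 ramifies in K.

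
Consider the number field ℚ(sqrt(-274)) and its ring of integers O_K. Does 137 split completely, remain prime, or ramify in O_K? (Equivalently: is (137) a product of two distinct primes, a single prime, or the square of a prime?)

d = -274 ≡ 2 (mod 4), so O_K = ℤ[√-274] and disc(K) = 4d = -1096.
disc(K) = -1096 = 137·(-8), so p = 137 is ramified.

ramifies in O_K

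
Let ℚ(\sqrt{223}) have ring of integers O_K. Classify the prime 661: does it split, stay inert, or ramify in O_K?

remains prime (inert)

d = 223 ≡ 3 (mod 4), so O_K = ℤ[√223] and disc(K) = 4d = 892.
Since gcd(661, 892) = 1 the prime 661 does not ramify.
Legendre symbol by Euler's criterion: (223/661) ≡ 223^330 ≡ 660 (mod 661), i.e. (223/661) = -1.
Legendre symbol -1 ⇒ 661 is inert.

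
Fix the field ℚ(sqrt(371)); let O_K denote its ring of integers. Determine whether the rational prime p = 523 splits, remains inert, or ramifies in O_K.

Since 371 ≢ 1 mod 4, the ring of integers is ℤ[√371] with discriminant 4·371 = 1484.
Since gcd(523, 1484) = 1 the prime 523 does not ramify.
(371/523) = 371^261 mod 523 = 1, giving Legendre symbol 1.
(371/523) = 1, so 523 splits.

split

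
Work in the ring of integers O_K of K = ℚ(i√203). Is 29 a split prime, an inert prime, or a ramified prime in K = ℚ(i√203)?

29 is ramified

-203 mod 4 = 1, hence disc K = -203 and O_K = ℤ[(1+√-203)/2].
disc(K) = -203 = 29·(-7), so p = 29 is ramified.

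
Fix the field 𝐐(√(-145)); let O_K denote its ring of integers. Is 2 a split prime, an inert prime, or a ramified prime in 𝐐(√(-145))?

2 is ramified

d = -145 ≡ 3 (mod 4), so O_K = ℤ[√-145] and disc(K) = 4d = -580.
Ramification test: 2 | -580. The prime 2 ramifies in K.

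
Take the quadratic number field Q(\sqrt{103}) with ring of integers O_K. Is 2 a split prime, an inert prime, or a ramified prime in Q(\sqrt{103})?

ramified — (2) = 𝔭²

Since 103 ≢ 1 mod 4, the ring of integers is ℤ[√103] with discriminant 4·103 = 412.
2 divides disc(K) = 412, so 2 ramifies.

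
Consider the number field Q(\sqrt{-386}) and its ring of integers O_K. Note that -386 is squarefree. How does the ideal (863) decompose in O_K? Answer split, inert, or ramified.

Since -386 ≢ 1 mod 4, the ring of integers is ℤ[√-386] with discriminant 4·(-386) = -1544.
disc(K) = -1544 is not divisible by 863; 863 is unramified.
(-386/863) = 477^431 mod 863 = 1, giving Legendre symbol 1.
Legendre symbol 1 ⇒ 863 is split.

863 splits in O_K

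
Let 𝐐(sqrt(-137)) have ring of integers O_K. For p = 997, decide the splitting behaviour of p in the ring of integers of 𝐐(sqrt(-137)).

-137 mod 4 = 3, hence disc K = 4·(-137) = -548 and O_K = ℤ[√-137].
disc(K) = -548 is not divisible by 997; 997 is unramified.
(-137/997) = 860^498 mod 997 = 1, giving Legendre symbol 1.
Legendre symbol 1 ⇒ 997 is split.

p splits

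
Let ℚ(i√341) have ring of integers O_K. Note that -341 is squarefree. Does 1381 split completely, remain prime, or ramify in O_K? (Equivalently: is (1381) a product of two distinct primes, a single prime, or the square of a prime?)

1381 splits in O_K

-341 mod 4 = 3, hence disc K = 4·(-341) = -1364 and O_K = ℤ[√-341].
Since gcd(1381, -1364) = 1 the prime 1381 does not ramify.
Compute (-341/1381) via Euler: 1040^((1381-1)/2) mod 1381 = 1, so (-341/1381) = 1.
d is a quadratic residue mod p, hence 1381 splits in O_K.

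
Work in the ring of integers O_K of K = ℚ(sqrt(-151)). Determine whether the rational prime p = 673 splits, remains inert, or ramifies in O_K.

d = -151 ≡ 1 (mod 4), so O_K = ℤ[(1+√-151)/2] and disc(K) = d = -151.
disc(K) = -151 is not divisible by 673; 673 is unramified.
(-151/673) = 522^336 mod 673 = 1, giving Legendre symbol 1.
(-151/673) = 1, so 673 splits.

p splits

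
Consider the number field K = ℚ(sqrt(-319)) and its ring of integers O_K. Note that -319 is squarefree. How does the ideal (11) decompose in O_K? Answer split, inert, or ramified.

-319 mod 4 = 1, hence disc K = -319 and O_K = ℤ[(1+√-319)/2].
disc(K) = -319 = 11·(-29), so p = 11 is ramified.

ramified — (11) = 𝔭²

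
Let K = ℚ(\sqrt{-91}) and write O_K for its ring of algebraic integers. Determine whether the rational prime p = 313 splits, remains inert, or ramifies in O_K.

-91 mod 4 = 1, hence disc K = -91 and O_K = ℤ[(1+√-91)/2].
disc(K) = -91 is not divisible by 313; 313 is unramified.
(-91/313) = 222^156 mod 313 = 312, giving Legendre symbol -1.
(-91/313) = -1, so 313 is inert.

313 remains inert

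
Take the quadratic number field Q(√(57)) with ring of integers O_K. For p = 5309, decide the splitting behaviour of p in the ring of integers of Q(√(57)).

57 mod 4 = 1, hence disc K = 57 and O_K = ℤ[(1+√57)/2].
Since gcd(5309, 57) = 1 the prime 5309 does not ramify.
Compute (57/5309) via Euler: 57^((5309-1)/2) mod 5309 = 1, so (57/5309) = 1.
(57/5309) = 1, so 5309 splits.

split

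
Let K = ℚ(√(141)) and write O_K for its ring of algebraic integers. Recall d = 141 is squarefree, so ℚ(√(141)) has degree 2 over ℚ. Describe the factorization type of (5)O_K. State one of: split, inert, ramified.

splits completely

Since 141 ≡ 1 mod 4, the ring of integers is ℤ[(1+√141)/2] with discriminant 141.
disc(K) = 141 is not divisible by 5; 5 is unramified.
Euler's criterion: 141^2 mod 5 = 1. Thus (141|5) = 1.
Legendre symbol 1 ⇒ 5 is split.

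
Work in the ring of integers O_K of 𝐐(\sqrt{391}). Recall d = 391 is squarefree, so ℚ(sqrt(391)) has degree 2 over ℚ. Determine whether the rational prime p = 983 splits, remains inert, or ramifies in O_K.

d = 391 ≡ 3 (mod 4), so O_K = ℤ[√391] and disc(K) = 4d = 1564.
disc(K) = 1564 is not divisible by 983; 983 is unramified.
Compute (391/983) via Euler: 391^((983-1)/2) mod 983 = 982, so (391/983) = -1.
Legendre symbol -1 ⇒ 983 is inert.

p is inert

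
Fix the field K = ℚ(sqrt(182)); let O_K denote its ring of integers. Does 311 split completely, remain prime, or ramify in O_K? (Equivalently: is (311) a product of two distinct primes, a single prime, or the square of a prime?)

split

d = 182 ≡ 2 (mod 4), so O_K = ℤ[√182] and disc(K) = 4d = 728.
Since gcd(311, 728) = 1 the prime 311 does not ramify.
(182/311) = 182^155 mod 311 = 1, giving Legendre symbol 1.
(182/311) = 1, so 311 splits.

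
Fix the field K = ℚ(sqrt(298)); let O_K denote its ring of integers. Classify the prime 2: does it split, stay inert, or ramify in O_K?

d = 298 ≡ 2 (mod 4), so O_K = ℤ[√298] and disc(K) = 4d = 1192.
2 divides disc(K) = 1192, so 2 ramifies.

ramified — (2) = 𝔭²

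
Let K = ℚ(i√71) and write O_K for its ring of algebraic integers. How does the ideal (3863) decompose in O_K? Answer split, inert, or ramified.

d = -71 ≡ 1 (mod 4), so O_K = ℤ[(1+√-71)/2] and disc(K) = d = -71.
3863 ∤ -71, so 3863 is unramified.
(-71/3863) = 3792^1931 mod 3863 = 1, giving Legendre symbol 1.
d is a quadratic residue mod p, hence 3863 splits in O_K.

splits completely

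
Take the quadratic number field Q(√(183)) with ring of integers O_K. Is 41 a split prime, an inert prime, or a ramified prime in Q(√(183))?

Since 183 ≢ 1 mod 4, the ring of integers is ℤ[√183] with discriminant 4·183 = 732.
41 ∤ 732, so 41 is unramified.
Euler's criterion: 183^20 mod 41 = 40. Thus (183|41) = -1.
d is a non-residue mod p, hence 41 remains inert in O_K.

inert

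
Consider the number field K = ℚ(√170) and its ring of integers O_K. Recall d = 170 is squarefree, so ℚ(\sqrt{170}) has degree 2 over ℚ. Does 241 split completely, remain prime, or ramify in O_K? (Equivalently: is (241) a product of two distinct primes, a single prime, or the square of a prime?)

remains prime (inert)

Since 170 ≢ 1 mod 4, the ring of integers is ℤ[√170] with discriminant 4·170 = 680.
disc(K) = 680 is not divisible by 241; 241 is unramified.
Compute (170/241) via Euler: 170^((241-1)/2) mod 241 = 240, so (170/241) = -1.
Legendre symbol -1 ⇒ 241 is inert.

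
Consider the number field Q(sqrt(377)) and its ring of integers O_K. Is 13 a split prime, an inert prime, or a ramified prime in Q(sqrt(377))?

13 is ramified

d = 377 ≡ 1 (mod 4), so O_K = ℤ[(1+√377)/2] and disc(K) = d = 377.
13 divides disc(K) = 377, so 13 ramifies.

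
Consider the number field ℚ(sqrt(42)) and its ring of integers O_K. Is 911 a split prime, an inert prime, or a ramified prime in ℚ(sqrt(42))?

911 remains inert

42 mod 4 = 2, hence disc K = 4·42 = 168 and O_K = ℤ[√42].
911 ∤ 168, so 911 is unramified.
Compute (42/911) via Euler: 42^((911-1)/2) mod 911 = 910, so (42/911) = -1.
(42/911) = -1, so 911 is inert.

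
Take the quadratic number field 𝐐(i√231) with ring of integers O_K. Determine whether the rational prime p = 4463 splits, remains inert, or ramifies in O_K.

p splits

-231 mod 4 = 1, hence disc K = -231 and O_K = ℤ[(1+√-231)/2].
4463 ∤ -231, so 4463 is unramified.
Compute (-231/4463) via Euler: 4232^((4463-1)/2) mod 4463 = 1, so (-231/4463) = 1.
d is a quadratic residue mod p, hence 4463 splits in O_K.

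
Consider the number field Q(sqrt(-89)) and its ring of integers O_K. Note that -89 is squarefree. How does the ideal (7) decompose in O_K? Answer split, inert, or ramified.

splits completely

d = -89 ≡ 3 (mod 4), so O_K = ℤ[√-89] and disc(K) = 4d = -356.
7 ∤ -356, so 7 is unramified.
(-89/7) = 2^3 mod 7 = 1, giving Legendre symbol 1.
(-89/7) = 1, so 7 splits.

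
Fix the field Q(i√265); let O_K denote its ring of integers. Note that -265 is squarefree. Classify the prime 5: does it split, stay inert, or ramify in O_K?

-265 mod 4 = 3, hence disc K = 4·(-265) = -1060 and O_K = ℤ[√-265].
5 divides disc(K) = -1060, so 5 ramifies.

ramified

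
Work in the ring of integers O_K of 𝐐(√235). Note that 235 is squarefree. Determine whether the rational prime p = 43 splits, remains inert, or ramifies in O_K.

Since 235 ≢ 1 mod 4, the ring of integers is ℤ[√235] with discriminant 4·235 = 940.
disc(K) = 940 is not divisible by 43; 43 is unramified.
Euler's criterion: 235^21 mod 43 = 42. Thus (235|43) = -1.
Legendre symbol -1 ⇒ 43 is inert.

inert — (43) stays prime in O_K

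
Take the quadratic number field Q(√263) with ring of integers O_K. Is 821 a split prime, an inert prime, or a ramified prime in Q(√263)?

Since 263 ≢ 1 mod 4, the ring of integers is ℤ[√263] with discriminant 4·263 = 1052.
disc(K) = 1052 is not divisible by 821; 821 is unramified.
Compute (263/821) via Euler: 263^((821-1)/2) mod 821 = 1, so (263/821) = 1.
Legendre symbol 1 ⇒ 821 is split.

p splits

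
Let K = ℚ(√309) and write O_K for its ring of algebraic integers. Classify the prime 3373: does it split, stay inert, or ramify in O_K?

3373 remains inert

d = 309 ≡ 1 (mod 4), so O_K = ℤ[(1+√309)/2] and disc(K) = d = 309.
disc(K) = 309 is not divisible by 3373; 3373 is unramified.
Compute (309/3373) via Euler: 309^((3373-1)/2) mod 3373 = 3372, so (309/3373) = -1.
(309/3373) = -1, so 3373 is inert.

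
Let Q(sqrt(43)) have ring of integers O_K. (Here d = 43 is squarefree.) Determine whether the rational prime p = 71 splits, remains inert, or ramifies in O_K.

Since 43 ≢ 1 mod 4, the ring of integers is ℤ[√43] with discriminant 4·43 = 172.
disc(K) = 172 is not divisible by 71; 71 is unramified.
Compute (43/71) via Euler: 43^((71-1)/2) mod 71 = 1, so (43/71) = 1.
d is a quadratic residue mod p, hence 71 splits in O_K.

split — (71) = 𝔭₁𝔭₂ with 𝔭₁ ≠ 𝔭₂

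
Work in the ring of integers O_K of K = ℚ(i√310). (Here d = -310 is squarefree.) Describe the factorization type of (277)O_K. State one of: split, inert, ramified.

-310 mod 4 = 2, hence disc K = 4·(-310) = -1240 and O_K = ℤ[√-310].
disc(K) = -1240 is not divisible by 277; 277 is unramified.
Compute (-310/277) via Euler: 244^((277-1)/2) mod 277 = 276, so (-310/277) = -1.
Legendre symbol -1 ⇒ 277 is inert.

remains prime (inert)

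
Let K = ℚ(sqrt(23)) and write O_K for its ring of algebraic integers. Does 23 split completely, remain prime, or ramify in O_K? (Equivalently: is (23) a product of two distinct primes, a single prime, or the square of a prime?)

Since 23 ≢ 1 mod 4, the ring of integers is ℤ[√23] with discriminant 4·23 = 92.
23 divides disc(K) = 92, so 23 ramifies.

ramified — (23) = 𝔭²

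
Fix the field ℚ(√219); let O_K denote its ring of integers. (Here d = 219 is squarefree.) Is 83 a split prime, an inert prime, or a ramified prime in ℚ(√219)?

remains prime (inert)

d = 219 ≡ 3 (mod 4), so O_K = ℤ[√219] and disc(K) = 4d = 876.
disc(K) = 876 is not divisible by 83; 83 is unramified.
Legendre symbol by Euler's criterion: (219/83) ≡ 219^41 ≡ 82 (mod 83), i.e. (219/83) = -1.
d is a non-residue mod p, hence 83 remains inert in O_K.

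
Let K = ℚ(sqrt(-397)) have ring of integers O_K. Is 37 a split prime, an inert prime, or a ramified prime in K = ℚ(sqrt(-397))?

Since -397 ≢ 1 mod 4, the ring of integers is ℤ[√-397] with discriminant 4·(-397) = -1588.
37 ∤ -1588, so 37 is unramified.
Compute (-397/37) via Euler: 10^((37-1)/2) mod 37 = 1, so (-397/37) = 1.
d is a quadratic residue mod p, hence 37 splits in O_K.

splits completely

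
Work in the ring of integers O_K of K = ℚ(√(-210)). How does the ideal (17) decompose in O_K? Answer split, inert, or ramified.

remains prime (inert)

Since -210 ≢ 1 mod 4, the ring of integers is ℤ[√-210] with discriminant 4·(-210) = -840.
17 ∤ -840, so 17 is unramified.
Euler's criterion: (-210)^8 mod 17 = 16. Thus (-210|17) = -1.
d is a non-residue mod p, hence 17 remains inert in O_K.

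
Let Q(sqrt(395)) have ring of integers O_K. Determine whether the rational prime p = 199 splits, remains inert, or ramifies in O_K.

Since 395 ≢ 1 mod 4, the ring of integers is ℤ[√395] with discriminant 4·395 = 1580.
disc(K) = 1580 is not divisible by 199; 199 is unramified.
Euler's criterion: 395^99 mod 199 = 1. Thus (395|199) = 1.
Legendre symbol 1 ⇒ 199 is split.

p splits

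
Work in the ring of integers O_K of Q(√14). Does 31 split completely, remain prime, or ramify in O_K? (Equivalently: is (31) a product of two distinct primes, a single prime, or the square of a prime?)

p splits

14 mod 4 = 2, hence disc K = 4·14 = 56 and O_K = ℤ[√14].
31 ∤ 56, so 31 is unramified.
Euler's criterion: 14^15 mod 31 = 1. Thus (14|31) = 1.
d is a quadratic residue mod p, hence 31 splits in O_K.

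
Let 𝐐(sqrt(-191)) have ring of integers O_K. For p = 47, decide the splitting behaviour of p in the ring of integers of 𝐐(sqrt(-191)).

Since -191 ≡ 1 mod 4, the ring of integers is ℤ[(1+√-191)/2] with discriminant -191.
Since gcd(47, -191) = 1 the prime 47 does not ramify.
Legendre symbol by Euler's criterion: (-191/47) ≡ (-191)^23 ≡ 46 (mod 47), i.e. (-191/47) = -1.
(-191/47) = -1, so 47 is inert.

inert — (47) stays prime in O_K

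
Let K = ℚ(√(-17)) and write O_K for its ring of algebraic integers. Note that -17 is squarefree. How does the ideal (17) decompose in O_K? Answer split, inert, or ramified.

Since -17 ≢ 1 mod 4, the ring of integers is ℤ[√-17] with discriminant 4·(-17) = -68.
Ramification test: 17 | -68. The prime 17 ramifies in K.

p ramifies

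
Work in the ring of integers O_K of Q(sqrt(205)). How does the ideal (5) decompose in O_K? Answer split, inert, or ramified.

ramified

205 mod 4 = 1, hence disc K = 205 and O_K = ℤ[(1+√205)/2].
Ramification test: 5 | 205. The prime 5 ramifies in K.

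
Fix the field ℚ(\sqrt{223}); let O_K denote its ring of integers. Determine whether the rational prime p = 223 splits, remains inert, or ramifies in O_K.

p ramifies

d = 223 ≡ 3 (mod 4), so O_K = ℤ[√223] and disc(K) = 4d = 892.
223 divides disc(K) = 892, so 223 ramifies.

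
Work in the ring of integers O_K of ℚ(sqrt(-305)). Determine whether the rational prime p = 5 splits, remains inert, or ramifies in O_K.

Since -305 ≢ 1 mod 4, the ring of integers is ℤ[√-305] with discriminant 4·(-305) = -1220.
5 divides disc(K) = -1220, so 5 ramifies.

p ramifies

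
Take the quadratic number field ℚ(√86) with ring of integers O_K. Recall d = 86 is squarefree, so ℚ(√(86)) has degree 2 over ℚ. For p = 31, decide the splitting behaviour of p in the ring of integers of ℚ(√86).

d = 86 ≡ 2 (mod 4), so O_K = ℤ[√86] and disc(K) = 4d = 344.
31 ∤ 344, so 31 is unramified.
Compute (86/31) via Euler: 24^((31-1)/2) mod 31 = 30, so (86/31) = -1.
Legendre symbol -1 ⇒ 31 is inert.

remains prime (inert)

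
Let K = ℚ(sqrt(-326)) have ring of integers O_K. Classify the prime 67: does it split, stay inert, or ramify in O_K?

split — (67) = 𝔭₁𝔭₂ with 𝔭₁ ≠ 𝔭₂

Since -326 ≢ 1 mod 4, the ring of integers is ℤ[√-326] with discriminant 4·(-326) = -1304.
67 ∤ -1304, so 67 is unramified.
Euler's criterion: (-326)^33 mod 67 = 1. Thus (-326|67) = 1.
(-326/67) = 1, so 67 splits.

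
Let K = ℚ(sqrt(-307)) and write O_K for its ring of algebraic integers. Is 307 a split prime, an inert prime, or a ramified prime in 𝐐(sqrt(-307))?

p ramifies

-307 mod 4 = 1, hence disc K = -307 and O_K = ℤ[(1+√-307)/2].
Ramification test: 307 | -307. The prime 307 ramifies in K.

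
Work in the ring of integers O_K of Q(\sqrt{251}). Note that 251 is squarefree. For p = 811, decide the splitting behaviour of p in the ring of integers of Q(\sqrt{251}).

d = 251 ≡ 3 (mod 4), so O_K = ℤ[√251] and disc(K) = 4d = 1004.
disc(K) = 1004 is not divisible by 811; 811 is unramified.
Euler's criterion: 251^405 mod 811 = 810. Thus (251|811) = -1.
(251/811) = -1, so 811 is inert.

inert — (811) stays prime in O_K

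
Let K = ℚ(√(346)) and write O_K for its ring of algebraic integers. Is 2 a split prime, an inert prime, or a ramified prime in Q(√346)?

2 is ramified

346 mod 4 = 2, hence disc K = 4·346 = 1384 and O_K = ℤ[√346].
Ramification test: 2 | 1384. The prime 2 ramifies in K.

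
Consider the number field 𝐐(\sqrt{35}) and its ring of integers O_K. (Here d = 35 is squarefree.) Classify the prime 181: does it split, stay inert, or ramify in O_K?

35 mod 4 = 3, hence disc K = 4·35 = 140 and O_K = ℤ[√35].
Since gcd(181, 140) = 1 the prime 181 does not ramify.
Euler's criterion: 35^90 mod 181 = 180. Thus (35|181) = -1.
Legendre symbol -1 ⇒ 181 is inert.

181 remains inert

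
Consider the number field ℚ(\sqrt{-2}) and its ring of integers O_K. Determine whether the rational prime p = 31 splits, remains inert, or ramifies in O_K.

Since -2 ≢ 1 mod 4, the ring of integers is ℤ[√-2] with discriminant 4·(-2) = -8.
Since gcd(31, -8) = 1 the prime 31 does not ramify.
Euler's criterion: (-2)^15 mod 31 = 30. Thus (-2|31) = -1.
Legendre symbol -1 ⇒ 31 is inert.

inert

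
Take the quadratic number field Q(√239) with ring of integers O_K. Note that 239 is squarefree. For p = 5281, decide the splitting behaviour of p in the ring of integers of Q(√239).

239 mod 4 = 3, hence disc K = 4·239 = 956 and O_K = ℤ[√239].
Since gcd(5281, 956) = 1 the prime 5281 does not ramify.
Euler's criterion: 239^2640 mod 5281 = 5280. Thus (239|5281) = -1.
d is a non-residue mod p, hence 5281 remains inert in O_K.

inert — (5281) stays prime in O_K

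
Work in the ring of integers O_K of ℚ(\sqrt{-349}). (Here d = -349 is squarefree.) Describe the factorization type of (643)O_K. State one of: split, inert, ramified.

split — (643) = 𝔭₁𝔭₂ with 𝔭₁ ≠ 𝔭₂

Since -349 ≢ 1 mod 4, the ring of integers is ℤ[√-349] with discriminant 4·(-349) = -1396.
Since gcd(643, -1396) = 1 the prime 643 does not ramify.
Legendre symbol by Euler's criterion: (-349/643) ≡ (-349)^321 ≡ 1 (mod 643), i.e. (-349/643) = 1.
(-349/643) = 1, so 643 splits.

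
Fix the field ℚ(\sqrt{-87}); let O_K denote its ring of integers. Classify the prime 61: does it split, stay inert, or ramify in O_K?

p is inert

d = -87 ≡ 1 (mod 4), so O_K = ℤ[(1+√-87)/2] and disc(K) = d = -87.
61 ∤ -87, so 61 is unramified.
(-87/61) = 35^30 mod 61 = 60, giving Legendre symbol -1.
d is a non-residue mod p, hence 61 remains inert in O_K.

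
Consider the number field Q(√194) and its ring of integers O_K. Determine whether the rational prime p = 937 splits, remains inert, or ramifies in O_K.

194 mod 4 = 2, hence disc K = 4·194 = 776 and O_K = ℤ[√194].
937 ∤ 776, so 937 is unramified.
Compute (194/937) via Euler: 194^((937-1)/2) mod 937 = 1, so (194/937) = 1.
d is a quadratic residue mod p, hence 937 splits in O_K.

split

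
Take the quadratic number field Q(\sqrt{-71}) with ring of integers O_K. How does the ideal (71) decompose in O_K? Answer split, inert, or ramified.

Since -71 ≡ 1 mod 4, the ring of integers is ℤ[(1+√-71)/2] with discriminant -71.
disc(K) = -71 = 71·(-1), so p = 71 is ramified.

p ramifies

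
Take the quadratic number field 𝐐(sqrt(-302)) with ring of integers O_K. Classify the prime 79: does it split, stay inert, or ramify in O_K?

d = -302 ≡ 2 (mod 4), so O_K = ℤ[√-302] and disc(K) = 4d = -1208.
79 ∤ -1208, so 79 is unramified.
Legendre symbol by Euler's criterion: (-302/79) ≡ (-302)^39 ≡ 78 (mod 79), i.e. (-302/79) = -1.
Legendre symbol -1 ⇒ 79 is inert.

inert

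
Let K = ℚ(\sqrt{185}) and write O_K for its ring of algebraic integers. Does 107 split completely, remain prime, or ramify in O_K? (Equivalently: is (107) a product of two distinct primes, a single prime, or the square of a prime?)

p is inert

185 mod 4 = 1, hence disc K = 185 and O_K = ℤ[(1+√185)/2].
disc(K) = 185 is not divisible by 107; 107 is unramified.
Euler's criterion: 185^53 mod 107 = 106. Thus (185|107) = -1.
d is a non-residue mod p, hence 107 remains inert in O_K.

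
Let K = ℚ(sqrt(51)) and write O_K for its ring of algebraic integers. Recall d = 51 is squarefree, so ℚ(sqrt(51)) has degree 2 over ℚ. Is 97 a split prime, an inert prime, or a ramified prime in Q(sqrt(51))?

p is inert

d = 51 ≡ 3 (mod 4), so O_K = ℤ[√51] and disc(K) = 4d = 204.
disc(K) = 204 is not divisible by 97; 97 is unramified.
Legendre symbol by Euler's criterion: (51/97) ≡ 51^48 ≡ 96 (mod 97), i.e. (51/97) = -1.
d is a non-residue mod p, hence 97 remains inert in O_K.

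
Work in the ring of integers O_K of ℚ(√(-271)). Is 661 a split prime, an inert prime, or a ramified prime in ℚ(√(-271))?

split — (661) = 𝔭₁𝔭₂ with 𝔭₁ ≠ 𝔭₂

d = -271 ≡ 1 (mod 4), so O_K = ℤ[(1+√-271)/2] and disc(K) = d = -271.
Since gcd(661, -271) = 1 the prime 661 does not ramify.
Legendre symbol by Euler's criterion: (-271/661) ≡ (-271)^330 ≡ 1 (mod 661), i.e. (-271/661) = 1.
d is a quadratic residue mod p, hence 661 splits in O_K.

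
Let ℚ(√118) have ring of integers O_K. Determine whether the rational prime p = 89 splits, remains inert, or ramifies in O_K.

89 remains inert

d = 118 ≡ 2 (mod 4), so O_K = ℤ[√118] and disc(K) = 4d = 472.
disc(K) = 472 is not divisible by 89; 89 is unramified.
(118/89) = 29^44 mod 89 = 88, giving Legendre symbol -1.
Legendre symbol -1 ⇒ 89 is inert.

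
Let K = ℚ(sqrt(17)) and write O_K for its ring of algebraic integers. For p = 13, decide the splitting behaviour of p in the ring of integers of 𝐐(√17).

d = 17 ≡ 1 (mod 4), so O_K = ℤ[(1+√17)/2] and disc(K) = d = 17.
disc(K) = 17 is not divisible by 13; 13 is unramified.
Euler's criterion: 17^6 mod 13 = 1. Thus (17|13) = 1.
d is a quadratic residue mod p, hence 13 splits in O_K.

13 splits in O_K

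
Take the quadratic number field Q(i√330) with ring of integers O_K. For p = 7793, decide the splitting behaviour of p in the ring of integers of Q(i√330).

d = -330 ≡ 2 (mod 4), so O_K = ℤ[√-330] and disc(K) = 4d = -1320.
7793 ∤ -1320, so 7793 is unramified.
Compute (-330/7793) via Euler: 7463^((7793-1)/2) mod 7793 = 1, so (-330/7793) = 1.
Legendre symbol 1 ⇒ 7793 is split.

split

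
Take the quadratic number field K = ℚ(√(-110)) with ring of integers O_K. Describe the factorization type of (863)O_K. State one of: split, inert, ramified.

inert

-110 mod 4 = 2, hence disc K = 4·(-110) = -440 and O_K = ℤ[√-110].
disc(K) = -440 is not divisible by 863; 863 is unramified.
Legendre symbol by Euler's criterion: (-110/863) ≡ (-110)^431 ≡ 862 (mod 863), i.e. (-110/863) = -1.
d is a non-residue mod p, hence 863 remains inert in O_K.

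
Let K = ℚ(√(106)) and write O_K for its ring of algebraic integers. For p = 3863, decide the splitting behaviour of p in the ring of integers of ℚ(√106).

Since 106 ≢ 1 mod 4, the ring of integers is ℤ[√106] with discriminant 4·106 = 424.
disc(K) = 424 is not divisible by 3863; 3863 is unramified.
Compute (106/3863) via Euler: 106^((3863-1)/2) mod 3863 = 1, so (106/3863) = 1.
(106/3863) = 1, so 3863 splits.

split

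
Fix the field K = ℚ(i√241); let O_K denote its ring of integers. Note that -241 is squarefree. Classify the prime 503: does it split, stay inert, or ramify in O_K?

d = -241 ≡ 3 (mod 4), so O_K = ℤ[√-241] and disc(K) = 4d = -964.
disc(K) = -964 is not divisible by 503; 503 is unramified.
Legendre symbol by Euler's criterion: (-241/503) ≡ (-241)^251 ≡ 1 (mod 503), i.e. (-241/503) = 1.
Legendre symbol 1 ⇒ 503 is split.

split — (503) = 𝔭₁𝔭₂ with 𝔭₁ ≠ 𝔭₂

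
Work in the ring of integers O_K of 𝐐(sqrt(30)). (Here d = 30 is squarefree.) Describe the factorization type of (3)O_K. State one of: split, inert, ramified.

30 mod 4 = 2, hence disc K = 4·30 = 120 and O_K = ℤ[√30].
disc(K) = 120 = 3·40, so p = 3 is ramified.

ramifies in O_K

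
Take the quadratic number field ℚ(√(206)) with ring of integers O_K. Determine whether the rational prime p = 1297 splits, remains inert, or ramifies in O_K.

206 mod 4 = 2, hence disc K = 4·206 = 824 and O_K = ℤ[√206].
1297 ∤ 824, so 1297 is unramified.
Legendre symbol by Euler's criterion: (206/1297) ≡ 206^648 ≡ 1 (mod 1297), i.e. (206/1297) = 1.
d is a quadratic residue mod p, hence 1297 splits in O_K.

split — (1297) = 𝔭₁𝔭₂ with 𝔭₁ ≠ 𝔭₂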